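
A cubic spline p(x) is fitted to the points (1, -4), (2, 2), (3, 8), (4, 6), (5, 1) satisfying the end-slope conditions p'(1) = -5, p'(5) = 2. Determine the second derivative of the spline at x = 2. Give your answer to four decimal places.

Put m_i = p'' at the i-th knot. Here h = (1, 1, 1, 1) and Δ = (6, 6, -2, -5), so the interior equations h_(i-1)·m_(i-1) + 2(h_(i-1)+h_i)·m_i + h_i·m_(i+1) = 6(Δ_i − Δ_(i-1)) read
  1·m_0 + 4·m_1 + 1·m_2 = 6(Δ_1 - Δ_0) = 0
  1·m_1 + 4·m_2 + 1·m_3 = 6(Δ_2 - Δ_1) = -48
  1·m_2 + 4·m_3 + 1·m_4 = 6(Δ_3 - Δ_2) = -18
Clamped end conditions give two more equations: 2h_0·m_0 + h_0·m_1 = 6(Δ_0 - p'(1)) = 66 and h_3·m_3 + 2h_3·m_4 = 6(p'(5) - Δ_3) = 42.
Solving: m_0 = 256/7, m_1 = -50/7, m_2 = -8, m_3 = -62/7, m_4 = 178/7.

-7.1429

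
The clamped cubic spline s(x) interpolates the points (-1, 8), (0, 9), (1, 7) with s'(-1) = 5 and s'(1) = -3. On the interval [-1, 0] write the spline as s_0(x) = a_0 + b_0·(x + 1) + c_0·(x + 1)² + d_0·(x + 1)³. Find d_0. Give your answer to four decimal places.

With M_i denoting the second derivative at x_i, h_i = 1, 1, and Δ_i = (y_(i+1) − y_i)/h_i = 1, -2:
  1·M_0 + 4·M_1 + 1·M_2 = 6(Δ_1 - Δ_0) = -18
Clamped end conditions give two more equations: 2h_0·M_0 + h_0·M_1 = 6(Δ_0 - s'(-1)) = -24 and h_1·M_1 + 2h_1·M_2 = 6(s'(1) - Δ_1) = -6.
Solving: M_0 = -23/2, M_1 = -1, M_2 = -5/2.
On [-1, 0], with s_0(x) = a_0 + b_0·(x + 1) + c_0·(x + 1)² + d_0·(x + 1)³: c_0 = M_0/2 = -23/4, d_0 = (M_1 - M_0)/(6h_0) = 7/4, b_0 = Δ_0 - h_0(2M_0 + M_1)/6 = 5.

1.7500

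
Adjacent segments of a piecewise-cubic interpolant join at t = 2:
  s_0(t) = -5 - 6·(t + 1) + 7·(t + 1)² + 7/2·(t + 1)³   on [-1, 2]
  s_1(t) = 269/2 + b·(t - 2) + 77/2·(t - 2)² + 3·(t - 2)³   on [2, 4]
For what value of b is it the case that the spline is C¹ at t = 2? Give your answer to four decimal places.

130.5000

s_0'(t) = -6 + 14·(t + 1) + 21/2·(t + 1)², so s_0'(2) = 261/2. On the right, s_1'(2) = b, so b = 261/2.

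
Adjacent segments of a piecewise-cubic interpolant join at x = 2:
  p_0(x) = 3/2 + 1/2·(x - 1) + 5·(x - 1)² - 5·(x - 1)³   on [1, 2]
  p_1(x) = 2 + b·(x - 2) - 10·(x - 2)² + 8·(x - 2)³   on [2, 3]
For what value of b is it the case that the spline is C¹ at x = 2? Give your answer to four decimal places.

-4.5000

p_0'(x) = 1/2 + 10·(x - 1) - 15·(x - 1)², so p_0'(2) = -9/2. On the right, p_1'(2) = b, so b = -9/2.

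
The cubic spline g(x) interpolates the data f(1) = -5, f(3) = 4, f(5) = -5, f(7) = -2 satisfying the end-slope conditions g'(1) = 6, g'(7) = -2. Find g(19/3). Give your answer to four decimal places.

Write M_i for g''(x_i). With h_i = 2, 2, 2 and divided differences Δ_i = 9/2, -9/2, 3/2, the continuity of g' gives the tridiagonal system
  2·M_0 + 8·M_1 + 2·M_2 = 6(Δ_1 - Δ_0) = -54
  2·M_1 + 8·M_2 + 2·M_3 = 6(Δ_2 - Δ_1) = 36
Clamped end conditions give two more equations: 2h_0·M_0 + h_0·M_1 = 6(Δ_0 - g'(1)) = -9 and h_2·M_2 + 2h_2·M_3 = 6(g'(7) - Δ_2) = -21.
Hence M_0 = 79/30, M_1 = -293/30, M_2 = 283/30, M_3 = -299/30.
On [5, 7], g(x) = -5 - 22/15·(x - 5) + 283/60·(x - 5)² - 97/60·(x - 5)³.
With (x - 5) = 4/3: g(19/3) = -973/405.

-2.4025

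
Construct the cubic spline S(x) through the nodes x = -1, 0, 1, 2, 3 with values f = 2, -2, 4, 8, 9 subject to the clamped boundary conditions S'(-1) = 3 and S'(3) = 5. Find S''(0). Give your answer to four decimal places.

Put M_i = S'' at the i-th knot. Here h = (1, 1, 1, 1) and Δ = (-4, 6, 4, 1), so the interior equations h_(i-1)·M_(i-1) + 2(h_(i-1)+h_i)·M_i + h_i·M_(i+1) = 6(Δ_i − Δ_(i-1)) read
  1·M_0 + 4·M_1 + 1·M_2 = 6(Δ_1 - Δ_0) = 60
  1·M_1 + 4·M_2 + 1·M_3 = 6(Δ_2 - Δ_1) = -12
  1·M_2 + 4·M_3 + 1·M_4 = 6(Δ_3 - Δ_2) = -18
Clamped end conditions give two more equations: 2h_0·M_0 + h_0·M_1 = 6(Δ_0 - S'(-1)) = -42 and h_3·M_3 + 2h_3·M_4 = 6(S'(3) - Δ_3) = 24.
Solving the tridiagonal system: M_0 = -943/28, M_1 = 355/14, M_2 = -31/4, M_3 = -89/14, M_4 = 425/28.

25.3571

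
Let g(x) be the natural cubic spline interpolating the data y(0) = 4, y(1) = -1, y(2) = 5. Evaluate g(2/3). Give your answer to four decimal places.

Put M_i = g'' at the i-th knot. Here h = (1, 1) and Δ = (-5, 6), so the interior equations h_(i-1)·M_(i-1) + 2(h_(i-1)+h_i)·M_i + h_i·M_(i+1) = 6(Δ_i − Δ_(i-1)) read
  1·M_0 + 4·M_1 + 1·M_2 = 6(Δ_1 - Δ_0) = 66
Natural end conditions: M_0 = M_2 = 0.
Forward elimination and back-substitution give M_0 = 0, M_1 = 33/2, M_2 = 0.
On [0, 1], g(x) = 4 - 31/4·x + 0·x² + 11/4·x³.
With x = 2/3: g(2/3) = -19/54.

-0.3519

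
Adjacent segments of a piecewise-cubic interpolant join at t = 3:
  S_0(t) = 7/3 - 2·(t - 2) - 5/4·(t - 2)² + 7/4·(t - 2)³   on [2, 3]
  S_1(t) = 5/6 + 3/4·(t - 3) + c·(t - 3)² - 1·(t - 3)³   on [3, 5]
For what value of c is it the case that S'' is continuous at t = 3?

S_0''(t) = -5/2 + 21/2·(t - 2), so S_0''(3) = 8. On the right, S_1''(3) = 2c, so c = 4.

4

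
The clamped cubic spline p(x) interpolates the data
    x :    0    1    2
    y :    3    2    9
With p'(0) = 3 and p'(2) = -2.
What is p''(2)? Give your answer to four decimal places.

-41.5000

Write M_i for p''(x_i). With h_i = 1, 1 and divided differences Δ_i = -1, 7, the continuity of p' gives the tridiagonal system
  1·M_0 + 4·M_1 + 1·M_2 = 6(Δ_1 - Δ_0) = 48
Clamped end conditions give two more equations: 2h_0·M_0 + h_0·M_1 = 6(Δ_0 - p'(0)) = -24 and h_1·M_1 + 2h_1·M_2 = 6(p'(2) - Δ_1) = -54.
Solving the tridiagonal system: M_0 = -53/2, M_1 = 29, M_2 = -83/2.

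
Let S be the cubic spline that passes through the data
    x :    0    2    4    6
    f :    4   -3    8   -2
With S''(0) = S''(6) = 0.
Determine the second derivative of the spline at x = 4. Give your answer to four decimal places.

-10.2000

Put M_i = S'' at the i-th knot. Here h = (2, 2, 2) and Δ = (-7/2, 11/2, -5), so the interior equations h_(i-1)·M_(i-1) + 2(h_(i-1)+h_i)·M_i + h_i·M_(i+1) = 6(Δ_i − Δ_(i-1)) read
  2·M_0 + 8·M_1 + 2·M_2 = 6(Δ_1 - Δ_0) = 54
  2·M_1 + 8·M_2 + 2·M_3 = 6(Δ_2 - Δ_1) = -63
Natural end conditions: M_0 = M_3 = 0.
Solving: M_0 = 0, M_1 = 93/10, M_2 = -51/5, M_3 = 0.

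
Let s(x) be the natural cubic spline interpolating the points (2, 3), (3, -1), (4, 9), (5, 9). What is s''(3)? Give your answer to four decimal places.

Put m_i = s'' at the i-th knot. Here h = (1, 1, 1) and Δ = (-4, 10, 0), so the interior equations h_(i-1)·m_(i-1) + 2(h_(i-1)+h_i)·m_i + h_i·m_(i+1) = 6(Δ_i − Δ_(i-1)) read
  1·m_0 + 4·m_1 + 1·m_2 = 6(Δ_1 - Δ_0) = 84
  1·m_1 + 4·m_2 + 1·m_3 = 6(Δ_2 - Δ_1) = -60
Natural end conditions: m_0 = m_3 = 0.
Solving the tridiagonal system: m_0 = 0, m_1 = 132/5, m_2 = -108/5, m_3 = 0.

26.4000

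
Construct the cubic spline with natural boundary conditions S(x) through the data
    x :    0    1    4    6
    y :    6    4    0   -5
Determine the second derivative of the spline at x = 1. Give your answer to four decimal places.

0.8592

Put σ_i = S'' at the i-th knot. Here h = (1, 3, 2) and Δ = (-2, -4/3, -5/2), so the interior equations h_(i-1)·σ_(i-1) + 2(h_(i-1)+h_i)·σ_i + h_i·σ_(i+1) = 6(Δ_i − Δ_(i-1)) read
  1·σ_0 + 8·σ_1 + 3·σ_2 = 6(Δ_1 - Δ_0) = 4
  3·σ_1 + 10·σ_2 + 2·σ_3 = 6(Δ_2 - Δ_1) = -7
Natural end conditions: σ_0 = σ_3 = 0.
Forward elimination and back-substitution give σ_0 = 0, σ_1 = 61/71, σ_2 = -68/71, σ_3 = 0.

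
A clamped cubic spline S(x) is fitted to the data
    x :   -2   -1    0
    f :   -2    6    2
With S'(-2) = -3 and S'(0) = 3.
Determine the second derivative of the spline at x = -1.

Put m_i = S'' at the i-th knot. Here h = (1, 1) and Δ = (8, -4), so the interior equations h_(i-1)·m_(i-1) + 2(h_(i-1)+h_i)·m_i + h_i·m_(i+1) = 6(Δ_i − Δ_(i-1)) read
  1·m_0 + 4·m_1 + 1·m_2 = 6(Δ_1 - Δ_0) = -72
Clamped end conditions give two more equations: 2h_0·m_0 + h_0·m_1 = 6(Δ_0 - S'(-2)) = 66 and h_1·m_1 + 2h_1·m_2 = 6(S'(0) - Δ_1) = 42.
Forward elimination and back-substitution give m_0 = 54, m_1 = -42, m_2 = 42.

-42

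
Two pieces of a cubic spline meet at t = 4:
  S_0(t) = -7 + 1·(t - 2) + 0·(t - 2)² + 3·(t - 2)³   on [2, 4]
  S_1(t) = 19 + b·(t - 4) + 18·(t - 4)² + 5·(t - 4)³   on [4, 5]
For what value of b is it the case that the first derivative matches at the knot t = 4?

S_0'(t) = 1 + 0·(t - 2) + 9·(t - 2)², so S_0'(4) = 37. On the right, S_1'(4) = b, so b = 37.

37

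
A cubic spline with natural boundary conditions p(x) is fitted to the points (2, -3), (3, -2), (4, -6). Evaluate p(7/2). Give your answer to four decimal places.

Write m_i for p''(x_i). With h_i = 1, 1 and divided differences Δ_i = 1, -4, the continuity of p' gives the tridiagonal system
  1·m_0 + 4·m_1 + 1·m_2 = 6(Δ_1 - Δ_0) = -30
Natural end conditions: m_0 = m_2 = 0.
Hence m_0 = 0, m_1 = -15/2, m_2 = 0.
On [3, 4], p(x) = -2 - 3/2·(x - 3) - 15/4·(x - 3)² + 5/4·(x - 3)³.
With (x - 3) = 1/2: p(7/2) = -113/32.

-3.5313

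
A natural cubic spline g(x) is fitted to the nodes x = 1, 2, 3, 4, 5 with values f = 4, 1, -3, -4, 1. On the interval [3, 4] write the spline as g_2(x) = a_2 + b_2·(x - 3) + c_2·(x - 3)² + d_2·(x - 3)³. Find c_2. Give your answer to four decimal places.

1.5000

With M_i denoting the second derivative at x_i, h_i = 1, 1, 1, 1, and Δ_i = (y_(i+1) − y_i)/h_i = -3, -4, -1, 5:
  1·M_0 + 4·M_1 + 1·M_2 = 6(Δ_1 - Δ_0) = -6
  1·M_1 + 4·M_2 + 1·M_3 = 6(Δ_2 - Δ_1) = 18
  1·M_2 + 4·M_3 + 1·M_4 = 6(Δ_3 - Δ_2) = 36
Natural end conditions: M_0 = M_4 = 0.
Forward elimination and back-substitution give M_0 = 0, M_1 = -9/4, M_2 = 3, M_3 = 33/4, M_4 = 0.
On [3, 4], with g_2(x) = a_2 + b_2·(x - 3) + c_2·(x - 3)² + d_2·(x - 3)³: c_2 = M_2/2 = 3/2, d_2 = (M_3 - M_2)/(6h_2) = 7/8, b_2 = Δ_2 - h_2(2M_2 + M_3)/6 = -27/8.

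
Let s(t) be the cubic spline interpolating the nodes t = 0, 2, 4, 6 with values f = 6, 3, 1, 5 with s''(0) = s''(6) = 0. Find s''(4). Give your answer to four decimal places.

2.3000

Write m_i for s''(x_i). With h_i = 2, 2, 2 and divided differences Δ_i = -3/2, -1, 2, the continuity of s' gives the tridiagonal system
  2·m_0 + 8·m_1 + 2·m_2 = 6(Δ_1 - Δ_0) = 3
  2·m_1 + 8·m_2 + 2·m_3 = 6(Δ_2 - Δ_1) = 18
Natural end conditions: m_0 = m_3 = 0.
Solving: m_0 = 0, m_1 = -1/5, m_2 = 23/10, m_3 = 0.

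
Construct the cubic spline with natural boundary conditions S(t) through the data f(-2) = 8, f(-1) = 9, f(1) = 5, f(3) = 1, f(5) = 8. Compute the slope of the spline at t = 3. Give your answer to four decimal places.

Put M_i = S'' at the i-th knot. Here h = (1, 2, 2, 2) and Δ = (1, -2, -2, 7/2), so the interior equations h_(i-1)·M_(i-1) + 2(h_(i-1)+h_i)·M_i + h_i·M_(i+1) = 6(Δ_i − Δ_(i-1)) read
  1·M_0 + 6·M_1 + 2·M_2 = 6(Δ_1 - Δ_0) = -18
  2·M_1 + 8·M_2 + 2·M_3 = 6(Δ_2 - Δ_1) = 0
  2·M_2 + 8·M_3 + 2·M_4 = 6(Δ_3 - Δ_2) = 33
Natural end conditions: M_0 = M_4 = 0.
Solving: M_0 = 0, M_1 = -237/82, M_2 = -27/82, M_3 = 345/82, M_4 = 0.
On [3, 5], S'(t) = b_3 + 2c_3·(t - 3) + 3d_3·(t - 3)² with b_3 = Δ_3 - h_3(2M_3 + M_4)/6 = 57/82, c_3 = M_3/2 = 345/164, d_3 = (M_4 - M_3)/(6h_3) = -115/328. So S'(3) = 57/82.

0.6951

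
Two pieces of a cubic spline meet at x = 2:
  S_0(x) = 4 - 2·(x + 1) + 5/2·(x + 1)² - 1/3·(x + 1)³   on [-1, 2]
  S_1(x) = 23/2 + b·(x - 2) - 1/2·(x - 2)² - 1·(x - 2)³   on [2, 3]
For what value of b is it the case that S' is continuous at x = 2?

4

S_0'(x) = -2 + 5·(x + 1) - 1·(x + 1)², so S_0'(2) = 4. On the right, S_1'(2) = b, so b = 4.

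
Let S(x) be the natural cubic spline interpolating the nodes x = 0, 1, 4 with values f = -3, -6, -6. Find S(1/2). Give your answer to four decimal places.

Let m_i = S''(x_i). Step sizes h_i = 1, 3; slopes of the chords Δ_i = (y_(i+1) - y_i)/h_i = -3, 0.
  1·m_0 + 8·m_1 + 3·m_2 = 6(Δ_1 - Δ_0) = 18
Natural end conditions: m_0 = m_2 = 0.
Solving: m_0 = 0, m_1 = 9/4, m_2 = 0.
On [0, 1], S(x) = -3 - 27/8·x + 0·x² + 3/8·x³.
With x = 1/2: S(1/2) = -297/64.

-4.6406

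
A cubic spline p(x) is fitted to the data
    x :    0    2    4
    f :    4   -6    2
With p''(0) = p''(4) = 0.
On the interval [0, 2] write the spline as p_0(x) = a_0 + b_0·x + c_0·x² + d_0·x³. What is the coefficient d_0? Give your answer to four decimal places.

Let M_i = p''(x_i). Step sizes h_i = 2, 2; slopes of the chords Δ_i = (y_(i+1) - y_i)/h_i = -5, 4.
  2·M_0 + 8·M_1 + 2·M_2 = 6(Δ_1 - Δ_0) = 54
Natural end conditions: M_0 = M_2 = 0.
Solving: M_0 = 0, M_1 = 27/4, M_2 = 0.
On [0, 2], with p_0(x) = a_0 + b_0·x + c_0·x² + d_0·x³: c_0 = M_0/2 = 0, d_0 = (M_1 - M_0)/(6h_0) = 9/16, b_0 = Δ_0 - h_0(2M_0 + M_1)/6 = -29/4.

0.5625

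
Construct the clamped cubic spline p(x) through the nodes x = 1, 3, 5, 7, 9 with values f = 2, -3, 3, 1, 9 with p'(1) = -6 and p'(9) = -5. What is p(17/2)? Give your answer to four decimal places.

Let m_i = p''(x_i). Step sizes h_i = 2, 2, 2, 2; slopes of the chords Δ_i = (y_(i+1) - y_i)/h_i = -5/2, 3, -1, 4.
  2·m_0 + 8·m_1 + 2·m_2 = 6(Δ_1 - Δ_0) = 33
  2·m_1 + 8·m_2 + 2·m_3 = 6(Δ_2 - Δ_1) = -24
  2·m_2 + 8·m_3 + 2·m_4 = 6(Δ_3 - Δ_2) = 30
Clamped end conditions give two more equations: 2h_0·m_0 + h_0·m_1 = 6(Δ_0 - p'(1)) = 21 and h_3·m_3 + 2h_3·m_4 = 6(p'(9) - Δ_3) = -54.
Solving the tridiagonal system: m_0 = 299/112, m_1 = 289/56, m_2 = -109/16, m_3 = 565/56, m_4 = -2077/112.
On [7, 9], p(x) = 1 + 387/112·(x - 7) + 565/112·(x - 7)² - 1069/448·(x - 7)³.
With (x - 7) = 3/2: p(17/2) = 33977/3584.

9.4802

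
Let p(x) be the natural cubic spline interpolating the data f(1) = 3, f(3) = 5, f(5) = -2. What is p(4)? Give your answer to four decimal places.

With m_i denoting the second derivative at x_i, h_i = 2, 2, and Δ_i = (y_(i+1) − y_i)/h_i = 1, -7/2:
  2·m_0 + 8·m_1 + 2·m_2 = 6(Δ_1 - Δ_0) = -27
Natural end conditions: m_0 = m_2 = 0.
Forward elimination and back-substitution give m_0 = 0, m_1 = -27/8, m_2 = 0.
On [3, 5], p(x) = 5 - 5/4·(x - 3) - 27/16·(x - 3)² + 9/32·(x - 3)³.
With (x - 3) = 1: p(4) = 75/32.

2.3438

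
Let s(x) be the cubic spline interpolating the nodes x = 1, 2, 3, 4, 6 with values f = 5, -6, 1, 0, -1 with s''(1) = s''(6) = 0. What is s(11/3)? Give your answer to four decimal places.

1.1262

With M_i denoting the second derivative at x_i, h_i = 1, 1, 1, 2, and Δ_i = (y_(i+1) − y_i)/h_i = -11, 7, -1, -1/2:
  1·M_0 + 4·M_1 + 1·M_2 = 6(Δ_1 - Δ_0) = 108
  1·M_1 + 4·M_2 + 1·M_3 = 6(Δ_2 - Δ_1) = -48
  1·M_2 + 6·M_3 + 2·M_4 = 6(Δ_3 - Δ_2) = 3
Natural end conditions: M_0 = M_4 = 0.
Solving the tridiagonal system: M_0 = 0, M_1 = 2775/86, M_2 = -906/43, M_3 = 345/86, M_4 = 0.
On [3, 4], s(x) = 1 + 921/172·(x - 3) - 453/43·(x - 3)² + 719/172·(x - 3)³.
With (x - 3) = 2/3: s(11/3) = 2615/2322.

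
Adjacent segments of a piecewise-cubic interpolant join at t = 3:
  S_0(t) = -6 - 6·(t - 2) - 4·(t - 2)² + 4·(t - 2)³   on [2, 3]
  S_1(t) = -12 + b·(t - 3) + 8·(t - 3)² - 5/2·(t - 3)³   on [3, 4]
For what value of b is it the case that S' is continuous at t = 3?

-2

S_0'(t) = -6 - 8·(t - 2) + 12·(t - 2)², so S_0'(3) = -2. On the right, S_1'(3) = b, so b = -2.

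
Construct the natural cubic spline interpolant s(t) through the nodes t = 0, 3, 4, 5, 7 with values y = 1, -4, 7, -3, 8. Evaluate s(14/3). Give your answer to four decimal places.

With M_i denoting the second derivative at x_i, h_i = 3, 1, 1, 2, and Δ_i = (y_(i+1) − y_i)/h_i = -5/3, 11, -10, 11/2:
  3·M_0 + 8·M_1 + 1·M_2 = 6(Δ_1 - Δ_0) = 76
  1·M_1 + 4·M_2 + 1·M_3 = 6(Δ_2 - Δ_1) = -126
  1·M_2 + 6·M_3 + 2·M_4 = 6(Δ_3 - Δ_2) = 93
Natural end conditions: M_0 = M_4 = 0.
Solving: M_0 = 0, M_1 = 2597/178, M_2 = -3624/89, M_3 = 3967/178, M_4 = 0.
On [4, 5], s(t) = 7 - 151/1068·(t - 4) - 1812/89·(t - 4)² + 11215/1068·(t - 4)³.
With (t - 4) = 2/3: s(14/3) = 13963/14418.

0.9684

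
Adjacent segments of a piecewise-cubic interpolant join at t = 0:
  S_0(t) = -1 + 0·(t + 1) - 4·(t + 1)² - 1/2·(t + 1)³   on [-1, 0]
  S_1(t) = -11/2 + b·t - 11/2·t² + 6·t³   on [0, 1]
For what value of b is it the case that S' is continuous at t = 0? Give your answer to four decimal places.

S_0'(t) = 0 - 8·(t + 1) - 3/2·(t + 1)², so S_0'(0) = -19/2. On the right, S_1'(0) = b, so b = -19/2.

-9.5000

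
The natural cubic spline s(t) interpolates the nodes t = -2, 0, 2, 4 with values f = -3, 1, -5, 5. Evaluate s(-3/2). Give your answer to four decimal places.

With M_i denoting the second derivative at x_i, h_i = 2, 2, 2, and Δ_i = (y_(i+1) − y_i)/h_i = 2, -3, 5:
  2·M_0 + 8·M_1 + 2·M_2 = 6(Δ_1 - Δ_0) = -30
  2·M_1 + 8·M_2 + 2·M_3 = 6(Δ_2 - Δ_1) = 48
Natural end conditions: M_0 = M_3 = 0.
Solving: M_0 = 0, M_1 = -28/5, M_2 = 37/5, M_3 = 0.
On [-2, 0], s(t) = -3 + 58/15·(t + 2) + 0·(t + 2)² - 7/15·(t + 2)³.
With (t + 2) = 1/2: s(-3/2) = -9/8.

-1.1250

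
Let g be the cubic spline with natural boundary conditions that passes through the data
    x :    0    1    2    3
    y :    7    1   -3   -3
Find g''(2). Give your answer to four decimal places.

Put M_i = g'' at the i-th knot. Here h = (1, 1, 1) and Δ = (-6, -4, 0), so the interior equations h_(i-1)·M_(i-1) + 2(h_(i-1)+h_i)·M_i + h_i·M_(i+1) = 6(Δ_i − Δ_(i-1)) read
  1·M_0 + 4·M_1 + 1·M_2 = 6(Δ_1 - Δ_0) = 12
  1·M_1 + 4·M_2 + 1·M_3 = 6(Δ_2 - Δ_1) = 24
Natural end conditions: M_0 = M_3 = 0.
Forward elimination and back-substitution give M_0 = 0, M_1 = 8/5, M_2 = 28/5, M_3 = 0.

5.6000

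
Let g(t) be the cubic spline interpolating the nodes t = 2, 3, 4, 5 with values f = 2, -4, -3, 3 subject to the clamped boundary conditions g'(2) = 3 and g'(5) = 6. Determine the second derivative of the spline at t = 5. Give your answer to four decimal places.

Let m_i = g''(x_i). Step sizes h_i = 1, 1, 1; slopes of the chords Δ_i = (y_(i+1) - y_i)/h_i = -6, 1, 6.
  1·m_0 + 4·m_1 + 1·m_2 = 6(Δ_1 - Δ_0) = 42
  1·m_1 + 4·m_2 + 1·m_3 = 6(Δ_2 - Δ_1) = 30
Clamped end conditions give two more equations: 2h_0·m_0 + h_0·m_1 = 6(Δ_0 - g'(2)) = -54 and h_2·m_2 + 2h_2·m_3 = 6(g'(5) - Δ_2) = 0.
Solving: m_0 = -182/5, m_1 = 94/5, m_2 = 16/5, m_3 = -8/5.

-1.6000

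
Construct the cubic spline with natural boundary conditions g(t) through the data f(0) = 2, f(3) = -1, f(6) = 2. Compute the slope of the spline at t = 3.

With m_i denoting the second derivative at x_i, h_i = 3, 3, and Δ_i = (y_(i+1) − y_i)/h_i = -1, 1:
  3·m_0 + 12·m_1 + 3·m_2 = 6(Δ_1 - Δ_0) = 12
Natural end conditions: m_0 = m_2 = 0.
Forward elimination and back-substitution give m_0 = 0, m_1 = 1, m_2 = 0.
On [3, 6], g'(t) = b_1 + 2c_1·(t - 3) + 3d_1·(t - 3)² with b_1 = Δ_1 - h_1(2m_1 + m_2)/6 = 0, c_1 = m_1/2 = 1/2, d_1 = (m_2 - m_1)/(6h_1) = -1/18. So g'(3) = 0.

0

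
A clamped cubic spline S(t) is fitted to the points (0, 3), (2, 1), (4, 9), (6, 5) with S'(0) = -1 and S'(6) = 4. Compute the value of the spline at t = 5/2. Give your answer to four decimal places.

Write σ_i for S''(x_i). With h_i = 2, 2, 2 and divided differences Δ_i = -1, 4, -2, the continuity of S' gives the tridiagonal system
  2·σ_0 + 8·σ_1 + 2·σ_2 = 6(Δ_1 - Δ_0) = 30
  2·σ_1 + 8·σ_2 + 2·σ_3 = 6(Δ_2 - Δ_1) = -36
Clamped end conditions give two more equations: 2h_0·σ_0 + h_0·σ_1 = 6(Δ_0 - S'(0)) = 0 and h_2·σ_2 + 2h_2·σ_3 = 6(S'(6) - Δ_2) = 36.
Hence σ_0 = -53/15, σ_1 = 106/15, σ_2 = -146/15, σ_3 = 208/15.
On [2, 4], S(t) = 1 + 38/15·(t - 2) + 53/15·(t - 2)² - 7/5·(t - 2)³.
With (t - 2) = 1/2: S(5/2) = 119/40.

2.9750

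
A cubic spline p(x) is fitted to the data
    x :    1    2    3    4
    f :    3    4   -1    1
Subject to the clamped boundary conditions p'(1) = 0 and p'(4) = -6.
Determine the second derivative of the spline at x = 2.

-18

Write M_i for p''(x_i). With h_i = 1, 1, 1 and divided differences Δ_i = 1, -5, 2, the continuity of p' gives the tridiagonal system
  1·M_0 + 4·M_1 + 1·M_2 = 6(Δ_1 - Δ_0) = -36
  1·M_1 + 4·M_2 + 1·M_3 = 6(Δ_2 - Δ_1) = 42
Clamped end conditions give two more equations: 2h_0·M_0 + h_0·M_1 = 6(Δ_0 - p'(1)) = 6 and h_2·M_2 + 2h_2·M_3 = 6(p'(4) - Δ_2) = -48.
Solving the tridiagonal system: M_0 = 12, M_1 = -18, M_2 = 24, M_3 = -36.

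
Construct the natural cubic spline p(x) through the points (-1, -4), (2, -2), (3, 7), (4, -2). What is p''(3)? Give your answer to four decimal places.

-29.4839

Let m_i = p''(x_i). Step sizes h_i = 3, 1, 1; slopes of the chords Δ_i = (y_(i+1) - y_i)/h_i = 2/3, 9, -9.
  3·m_0 + 8·m_1 + 1·m_2 = 6(Δ_1 - Δ_0) = 50
  1·m_1 + 4·m_2 + 1·m_3 = 6(Δ_2 - Δ_1) = -108
Natural end conditions: m_0 = m_3 = 0.
Solving: m_0 = 0, m_1 = 308/31, m_2 = -914/31, m_3 = 0.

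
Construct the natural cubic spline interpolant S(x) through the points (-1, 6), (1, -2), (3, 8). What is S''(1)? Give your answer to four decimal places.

Let m_i = S''(x_i). Step sizes h_i = 2, 2; slopes of the chords Δ_i = (y_(i+1) - y_i)/h_i = -4, 5.
  2·m_0 + 8·m_1 + 2·m_2 = 6(Δ_1 - Δ_0) = 54
Natural end conditions: m_0 = m_2 = 0.
Hence m_0 = 0, m_1 = 27/4, m_2 = 0.

6.7500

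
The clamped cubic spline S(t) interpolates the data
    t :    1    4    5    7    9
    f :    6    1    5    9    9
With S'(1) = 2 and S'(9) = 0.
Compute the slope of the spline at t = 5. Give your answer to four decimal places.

4.2500

With σ_i denoting the second derivative at x_i, h_i = 3, 1, 2, 2, and Δ_i = (y_(i+1) − y_i)/h_i = -5/3, 4, 2, 0:
  3·σ_0 + 8·σ_1 + 1·σ_2 = 6(Δ_1 - Δ_0) = 34
  1·σ_1 + 6·σ_2 + 2·σ_3 = 6(Δ_2 - Δ_1) = -12
  2·σ_2 + 8·σ_3 + 2·σ_4 = 6(Δ_3 - Δ_2) = -12
Clamped end conditions give two more equations: 2h_0·σ_0 + h_0·σ_1 = 6(Δ_0 - S'(1)) = -22 and h_3·σ_3 + 2h_3·σ_4 = 6(S'(9) - Δ_3) = 0.
Solving the tridiagonal system: σ_0 = -353/48, σ_1 = 59/8, σ_2 = -47/16, σ_3 = -7/8, σ_4 = 7/16.
On [5, 7], S'(t) = b_2 + 2c_2·(t - 5) + 3d_2·(t - 5)² with b_2 = Δ_2 - h_2(2σ_2 + σ_3)/6 = 17/4, c_2 = σ_2/2 = -47/32, d_2 = (σ_3 - σ_2)/(6h_2) = 11/64. So S'(5) = 17/4.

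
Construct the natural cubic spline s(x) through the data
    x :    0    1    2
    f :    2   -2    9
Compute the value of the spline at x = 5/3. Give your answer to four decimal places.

Put σ_i = s'' at the i-th knot. Here h = (1, 1) and Δ = (-4, 11), so the interior equations h_(i-1)·σ_(i-1) + 2(h_(i-1)+h_i)·σ_i + h_i·σ_(i+1) = 6(Δ_i − Δ_(i-1)) read
  1·σ_0 + 4·σ_1 + 1·σ_2 = 6(Δ_1 - Δ_0) = 90
Natural end conditions: σ_0 = σ_2 = 0.
Forward elimination and back-substitution give σ_0 = 0, σ_1 = 45/2, σ_2 = 0.
On [1, 2], s(x) = -2 + 7/2·(x - 1) + 45/4·(x - 1)² - 15/4·(x - 1)³.
With (x - 1) = 2/3: s(5/3) = 38/9.

4.2222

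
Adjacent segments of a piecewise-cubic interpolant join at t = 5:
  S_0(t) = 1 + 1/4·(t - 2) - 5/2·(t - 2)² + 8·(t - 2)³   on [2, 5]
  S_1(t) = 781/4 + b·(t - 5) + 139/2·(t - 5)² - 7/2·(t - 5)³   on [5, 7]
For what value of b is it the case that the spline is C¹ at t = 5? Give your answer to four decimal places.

S_0'(t) = 1/4 - 5·(t - 2) + 24·(t - 2)², so S_0'(5) = 805/4. On the right, S_1'(5) = b, so b = 805/4.

201.2500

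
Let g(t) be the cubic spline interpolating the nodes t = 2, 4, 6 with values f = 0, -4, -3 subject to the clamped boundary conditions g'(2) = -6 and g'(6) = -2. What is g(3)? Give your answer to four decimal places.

Let m_i = g''(x_i). Step sizes h_i = 2, 2; slopes of the chords Δ_i = (y_(i+1) - y_i)/h_i = -2, 1/2.
  2·m_0 + 8·m_1 + 2·m_2 = 6(Δ_1 - Δ_0) = 15
Clamped end conditions give two more equations: 2h_0·m_0 + h_0·m_1 = 6(Δ_0 - g'(2)) = 24 and h_1·m_1 + 2h_1·m_2 = 6(g'(6) - Δ_1) = -15.
Forward elimination and back-substitution give m_0 = 41/8, m_1 = 7/4, m_2 = -37/8.
On [2, 4], g(t) = 0 - 6·(t - 2) + 41/16·(t - 2)² - 9/32·(t - 2)³.
With (t - 2) = 1: g(3) = -119/32.

-3.7188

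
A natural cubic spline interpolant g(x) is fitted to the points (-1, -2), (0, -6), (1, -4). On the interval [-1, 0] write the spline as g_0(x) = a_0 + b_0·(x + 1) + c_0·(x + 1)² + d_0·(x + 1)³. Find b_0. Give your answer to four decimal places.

Write m_i for g''(x_i). With h_i = 1, 1 and divided differences Δ_i = -4, 2, the continuity of g' gives the tridiagonal system
  1·m_0 + 4·m_1 + 1·m_2 = 6(Δ_1 - Δ_0) = 36
Natural end conditions: m_0 = m_2 = 0.
Solving the tridiagonal system: m_0 = 0, m_1 = 9, m_2 = 0.
On [-1, 0], with g_0(x) = a_0 + b_0·(x + 1) + c_0·(x + 1)² + d_0·(x + 1)³: c_0 = m_0/2 = 0, d_0 = (m_1 - m_0)/(6h_0) = 3/2, b_0 = Δ_0 - h_0(2m_0 + m_1)/6 = -11/2.

-5.5000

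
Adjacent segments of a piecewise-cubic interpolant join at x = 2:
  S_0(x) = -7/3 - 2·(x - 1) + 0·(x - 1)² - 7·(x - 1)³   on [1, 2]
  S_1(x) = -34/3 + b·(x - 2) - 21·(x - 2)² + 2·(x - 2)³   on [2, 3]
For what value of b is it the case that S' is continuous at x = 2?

-23

S_0'(x) = -2 + 0·(x - 1) - 21·(x - 1)², so S_0'(2) = -23. On the right, S_1'(2) = b, so b = -23.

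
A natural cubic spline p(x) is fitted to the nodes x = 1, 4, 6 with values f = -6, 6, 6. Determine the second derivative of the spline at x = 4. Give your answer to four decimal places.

-2.4000

Let σ_i = p''(x_i). Step sizes h_i = 3, 2; slopes of the chords Δ_i = (y_(i+1) - y_i)/h_i = 4, 0.
  3·σ_0 + 10·σ_1 + 2·σ_2 = 6(Δ_1 - Δ_0) = -24
Natural end conditions: σ_0 = σ_2 = 0.
Forward elimination and back-substitution give σ_0 = 0, σ_1 = -12/5, σ_2 = 0.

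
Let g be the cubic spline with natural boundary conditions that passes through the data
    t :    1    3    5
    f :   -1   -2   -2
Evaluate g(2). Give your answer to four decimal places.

Let σ_i = g''(x_i). Step sizes h_i = 2, 2; slopes of the chords Δ_i = (y_(i+1) - y_i)/h_i = -1/2, 0.
  2·σ_0 + 8·σ_1 + 2·σ_2 = 6(Δ_1 - Δ_0) = 3
Natural end conditions: σ_0 = σ_2 = 0.
Hence σ_0 = 0, σ_1 = 3/8, σ_2 = 0.
On [1, 3], g(t) = -1 - 5/8·(t - 1) + 0·(t - 1)² + 1/32·(t - 1)³.
With (t - 1) = 1: g(2) = -51/32.

-1.5938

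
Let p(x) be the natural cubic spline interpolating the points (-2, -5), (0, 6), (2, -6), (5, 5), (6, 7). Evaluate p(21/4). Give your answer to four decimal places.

5.7618

Let σ_i = p''(x_i). Step sizes h_i = 2, 2, 3, 1; slopes of the chords Δ_i = (y_(i+1) - y_i)/h_i = 11/2, -6, 11/3, 2.
  2·σ_0 + 8·σ_1 + 2·σ_2 = 6(Δ_1 - Δ_0) = -69
  2·σ_1 + 10·σ_2 + 3·σ_3 = 6(Δ_2 - Δ_1) = 58
  3·σ_2 + 8·σ_3 + 1·σ_4 = 6(Δ_3 - Δ_2) = -10
Natural end conditions: σ_0 = σ_4 = 0.
Forward elimination and back-substitution give σ_0 = 0, σ_1 = -5887/536, σ_2 = 632/67, σ_3 = -1283/268, σ_4 = 0.
On [5, 6], p(x) = 5 + 2891/804·(x - 5) - 1283/536·(x - 5)² + 1283/1608·(x - 5)³.
With (x - 5) = 1/4: p(21/4) = 197653/34304.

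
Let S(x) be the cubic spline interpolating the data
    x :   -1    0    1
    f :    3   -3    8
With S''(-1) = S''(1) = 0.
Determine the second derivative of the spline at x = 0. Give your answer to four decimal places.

Let m_i = S''(x_i). Step sizes h_i = 1, 1; slopes of the chords Δ_i = (y_(i+1) - y_i)/h_i = -6, 11.
  1·m_0 + 4·m_1 + 1·m_2 = 6(Δ_1 - Δ_0) = 102
Natural end conditions: m_0 = m_2 = 0.
Forward elimination and back-substitution give m_0 = 0, m_1 = 51/2, m_2 = 0.

25.5000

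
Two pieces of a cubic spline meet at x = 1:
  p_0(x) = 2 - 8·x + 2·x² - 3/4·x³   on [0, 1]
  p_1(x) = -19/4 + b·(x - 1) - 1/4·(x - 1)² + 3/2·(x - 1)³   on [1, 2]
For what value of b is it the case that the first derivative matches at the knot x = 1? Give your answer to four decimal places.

p_0'(x) = -8 + 4·x - 9/4·x², so p_0'(1) = -25/4. On the right, p_1'(1) = b, so b = -25/4.

-6.2500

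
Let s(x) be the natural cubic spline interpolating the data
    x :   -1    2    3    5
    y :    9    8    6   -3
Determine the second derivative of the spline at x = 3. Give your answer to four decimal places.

Write M_i for s''(x_i). With h_i = 3, 1, 2 and divided differences Δ_i = -1/3, -2, -9/2, the continuity of s' gives the tridiagonal system
  3·M_0 + 8·M_1 + 1·M_2 = 6(Δ_1 - Δ_0) = -10
  1·M_1 + 6·M_2 + 2·M_3 = 6(Δ_2 - Δ_1) = -15
Natural end conditions: M_0 = M_3 = 0.
Forward elimination and back-substitution give M_0 = 0, M_1 = -45/47, M_2 = -110/47, M_3 = 0.

-2.3404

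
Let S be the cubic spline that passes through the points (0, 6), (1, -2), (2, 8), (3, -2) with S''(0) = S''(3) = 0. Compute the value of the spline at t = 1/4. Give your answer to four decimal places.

With M_i denoting the second derivative at x_i, h_i = 1, 1, 1, and Δ_i = (y_(i+1) − y_i)/h_i = -8, 10, -10:
  1·M_0 + 4·M_1 + 1·M_2 = 6(Δ_1 - Δ_0) = 108
  1·M_1 + 4·M_2 + 1·M_3 = 6(Δ_2 - Δ_1) = -120
Natural end conditions: M_0 = M_3 = 0.
Solving: M_0 = 0, M_1 = 184/5, M_2 = -196/5, M_3 = 0.
On [0, 1], S(t) = 6 - 212/15·t + 0·t² + 92/15·t³.
With t = 1/4: S(1/4) = 41/16.

2.5625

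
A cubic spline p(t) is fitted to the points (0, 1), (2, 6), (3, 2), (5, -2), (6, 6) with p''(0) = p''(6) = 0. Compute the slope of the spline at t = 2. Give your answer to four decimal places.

-1.8011

Let M_i = p''(x_i). Step sizes h_i = 2, 1, 2, 1; slopes of the chords Δ_i = (y_(i+1) - y_i)/h_i = 5/2, -4, -2, 8.
  2·M_0 + 6·M_1 + 1·M_2 = 6(Δ_1 - Δ_0) = -39
  1·M_1 + 6·M_2 + 2·M_3 = 6(Δ_2 - Δ_1) = 12
  2·M_2 + 6·M_3 + 1·M_4 = 6(Δ_3 - Δ_2) = 60
Natural end conditions: M_0 = M_4 = 0.
Hence M_0 = 0, M_1 = -200/31, M_2 = -9/31, M_3 = 313/31, M_4 = 0.
On [2, 3], p'(t) = b_1 + 2c_1·(t - 2) + 3d_1·(t - 2)² with b_1 = Δ_1 - h_1(2M_1 + M_2)/6 = -335/186, c_1 = M_1/2 = -100/31, d_1 = (M_2 - M_1)/(6h_1) = 191/186. So p'(2) = -335/186.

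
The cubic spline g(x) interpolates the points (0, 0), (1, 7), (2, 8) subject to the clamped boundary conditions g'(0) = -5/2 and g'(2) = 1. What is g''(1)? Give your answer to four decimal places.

-21.5000

Write σ_i for g''(x_i). With h_i = 1, 1 and divided differences Δ_i = 7, 1, the continuity of g' gives the tridiagonal system
  1·σ_0 + 4·σ_1 + 1·σ_2 = 6(Δ_1 - Δ_0) = -36
Clamped end conditions give two more equations: 2h_0·σ_0 + h_0·σ_1 = 6(Δ_0 - g'(0)) = 57 and h_1·σ_1 + 2h_1·σ_2 = 6(g'(2) - Δ_1) = 0.
Solving the tridiagonal system: σ_0 = 157/4, σ_1 = -43/2, σ_2 = 43/4.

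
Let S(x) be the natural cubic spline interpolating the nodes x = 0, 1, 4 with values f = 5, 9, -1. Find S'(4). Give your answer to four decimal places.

-6.0833

Let M_i = S''(x_i). Step sizes h_i = 1, 3; slopes of the chords Δ_i = (y_(i+1) - y_i)/h_i = 4, -10/3.
  1·M_0 + 8·M_1 + 3·M_2 = 6(Δ_1 - Δ_0) = -44
Natural end conditions: M_0 = M_2 = 0.
Solving: M_0 = 0, M_1 = -11/2, M_2 = 0.
On [1, 4], S'(x) = b_1 + 2c_1·(x - 1) + 3d_1·(x - 1)² with b_1 = Δ_1 - h_1(2M_1 + M_2)/6 = 13/6, c_1 = M_1/2 = -11/4, d_1 = (M_2 - M_1)/(6h_1) = 11/36. So S'(4) = -73/12.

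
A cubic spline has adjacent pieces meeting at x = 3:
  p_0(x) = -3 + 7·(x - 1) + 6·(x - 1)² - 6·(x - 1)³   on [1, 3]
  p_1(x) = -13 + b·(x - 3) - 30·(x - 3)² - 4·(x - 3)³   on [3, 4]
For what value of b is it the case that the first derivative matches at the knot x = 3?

-41

p_0'(x) = 7 + 12·(x - 1) - 18·(x - 1)², so p_0'(3) = -41. On the right, p_1'(3) = b, so b = -41.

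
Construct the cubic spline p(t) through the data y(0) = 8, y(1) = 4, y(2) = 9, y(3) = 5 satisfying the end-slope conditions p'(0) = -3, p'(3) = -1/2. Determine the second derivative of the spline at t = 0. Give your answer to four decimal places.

Put M_i = p'' at the i-th knot. Here h = (1, 1, 1) and Δ = (-4, 5, -4), so the interior equations h_(i-1)·M_(i-1) + 2(h_(i-1)+h_i)·M_i + h_i·M_(i+1) = 6(Δ_i − Δ_(i-1)) read
  1·M_0 + 4·M_1 + 1·M_2 = 6(Δ_1 - Δ_0) = 54
  1·M_1 + 4·M_2 + 1·M_3 = 6(Δ_2 - Δ_1) = -54
Clamped end conditions give two more equations: 2h_0·M_0 + h_0·M_1 = 6(Δ_0 - p'(0)) = -6 and h_2·M_2 + 2h_2·M_3 = 6(p'(3) - Δ_2) = 21.
Hence M_0 = -221/15, M_1 = 352/15, M_2 = -377/15, M_3 = 346/15.

-14.7333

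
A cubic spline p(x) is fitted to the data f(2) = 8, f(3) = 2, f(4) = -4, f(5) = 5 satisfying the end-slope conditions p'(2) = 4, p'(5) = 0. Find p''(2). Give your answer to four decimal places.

Put M_i = p'' at the i-th knot. Here h = (1, 1, 1) and Δ = (-6, -6, 9), so the interior equations h_(i-1)·M_(i-1) + 2(h_(i-1)+h_i)·M_i + h_i·M_(i+1) = 6(Δ_i − Δ_(i-1)) read
  1·M_0 + 4·M_1 + 1·M_2 = 6(Δ_1 - Δ_0) = 0
  1·M_1 + 4·M_2 + 1·M_3 = 6(Δ_2 - Δ_1) = 90
Clamped end conditions give two more equations: 2h_0·M_0 + h_0·M_1 = 6(Δ_0 - p'(2)) = -60 and h_2·M_2 + 2h_2·M_3 = 6(p'(5) - Δ_2) = -54.
Solving the tridiagonal system: M_0 = -442/15, M_1 = -16/15, M_2 = 506/15, M_3 = -658/15.

-29.4667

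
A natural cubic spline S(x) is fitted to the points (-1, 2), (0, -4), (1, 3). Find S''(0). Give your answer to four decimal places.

Put M_i = S'' at the i-th knot. Here h = (1, 1) and Δ = (-6, 7), so the interior equations h_(i-1)·M_(i-1) + 2(h_(i-1)+h_i)·M_i + h_i·M_(i+1) = 6(Δ_i − Δ_(i-1)) read
  1·M_0 + 4·M_1 + 1·M_2 = 6(Δ_1 - Δ_0) = 78
Natural end conditions: M_0 = M_2 = 0.
Forward elimination and back-substitution give M_0 = 0, M_1 = 39/2, M_2 = 0.

19.5000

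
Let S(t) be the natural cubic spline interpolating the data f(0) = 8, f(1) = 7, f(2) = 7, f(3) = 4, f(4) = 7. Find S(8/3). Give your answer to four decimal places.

With M_i denoting the second derivative at x_i, h_i = 1, 1, 1, 1, and Δ_i = (y_(i+1) − y_i)/h_i = -1, 0, -3, 3:
  1·M_0 + 4·M_1 + 1·M_2 = 6(Δ_1 - Δ_0) = 6
  1·M_1 + 4·M_2 + 1·M_3 = 6(Δ_2 - Δ_1) = -18
  1·M_2 + 4·M_3 + 1·M_4 = 6(Δ_3 - Δ_2) = 36
Natural end conditions: M_0 = M_4 = 0.
Forward elimination and back-substitution give M_0 = 0, M_1 = 99/28, M_2 = -57/7, M_3 = 309/28, M_4 = 0.
On [2, 3], S(t) = 7 - 17/8·(t - 2) - 57/14·(t - 2)² + 179/56·(t - 2)³.
With (t - 2) = 2/3: S(8/3) = 3569/756.

4.7209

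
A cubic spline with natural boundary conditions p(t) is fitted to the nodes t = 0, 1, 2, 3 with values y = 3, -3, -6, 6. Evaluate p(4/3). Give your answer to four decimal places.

Put M_i = p'' at the i-th knot. Here h = (1, 1, 1) and Δ = (-6, -3, 12), so the interior equations h_(i-1)·M_(i-1) + 2(h_(i-1)+h_i)·M_i + h_i·M_(i+1) = 6(Δ_i − Δ_(i-1)) read
  1·M_0 + 4·M_1 + 1·M_2 = 6(Δ_1 - Δ_0) = 18
  1·M_1 + 4·M_2 + 1·M_3 = 6(Δ_2 - Δ_1) = 90
Natural end conditions: M_0 = M_3 = 0.
Solving: M_0 = 0, M_1 = -6/5, M_2 = 114/5, M_3 = 0.
On [1, 2], p(t) = -3 - 32/5·(t - 1) - 3/5·(t - 1)² + 4·(t - 1)³.
With (t - 1) = 1/3: p(4/3) = -682/135.

-5.0519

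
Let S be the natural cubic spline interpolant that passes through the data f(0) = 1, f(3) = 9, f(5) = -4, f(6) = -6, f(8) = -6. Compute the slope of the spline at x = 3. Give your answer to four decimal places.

Let M_i = S''(x_i). Step sizes h_i = 3, 2, 1, 2; slopes of the chords Δ_i = (y_(i+1) - y_i)/h_i = 8/3, -13/2, -2, 0.
  3·M_0 + 10·M_1 + 2·M_2 = 6(Δ_1 - Δ_0) = -55
  2·M_1 + 6·M_2 + 1·M_3 = 6(Δ_2 - Δ_1) = 27
  1·M_2 + 6·M_3 + 2·M_4 = 6(Δ_3 - Δ_2) = 12
Natural end conditions: M_0 = M_4 = 0.
Solving: M_0 = 0, M_1 = -2225/326, M_2 = 1080/163, M_3 = 146/163, M_4 = 0.
On [3, 5], S'(x) = b_1 + 2c_1·(x - 3) + 3d_1·(x - 3)² with b_1 = Δ_1 - h_1(2M_1 + M_2)/6 = -4067/978, c_1 = M_1/2 = -2225/652, d_1 = (M_2 - M_1)/(6h_1) = 4385/3912. So S'(3) = -4067/978.

-4.1585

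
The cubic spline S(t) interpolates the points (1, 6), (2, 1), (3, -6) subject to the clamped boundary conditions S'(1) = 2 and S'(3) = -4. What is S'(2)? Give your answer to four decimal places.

-8.5000

Let M_i = S''(x_i). Step sizes h_i = 1, 1; slopes of the chords Δ_i = (y_(i+1) - y_i)/h_i = -5, -7.
  1·M_0 + 4·M_1 + 1·M_2 = 6(Δ_1 - Δ_0) = -12
Clamped end conditions give two more equations: 2h_0·M_0 + h_0·M_1 = 6(Δ_0 - S'(1)) = -42 and h_1·M_1 + 2h_1·M_2 = 6(S'(3) - Δ_1) = 18.
Solving: M_0 = -21, M_1 = 0, M_2 = 9.
On [2, 3], S'(t) = b_1 + 2c_1·(t - 2) + 3d_1·(t - 2)² with b_1 = Δ_1 - h_1(2M_1 + M_2)/6 = -17/2, c_1 = M_1/2 = 0, d_1 = (M_2 - M_1)/(6h_1) = 3/2. So S'(2) = -17/2.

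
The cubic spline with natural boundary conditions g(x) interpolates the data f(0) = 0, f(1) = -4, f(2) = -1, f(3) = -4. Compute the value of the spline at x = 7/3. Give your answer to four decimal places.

With M_i denoting the second derivative at x_i, h_i = 1, 1, 1, and Δ_i = (y_(i+1) − y_i)/h_i = -4, 3, -3:
  1·M_0 + 4·M_1 + 1·M_2 = 6(Δ_1 - Δ_0) = 42
  1·M_1 + 4·M_2 + 1·M_3 = 6(Δ_2 - Δ_1) = -36
Natural end conditions: M_0 = M_3 = 0.
Forward elimination and back-substitution give M_0 = 0, M_1 = 68/5, M_2 = -62/5, M_3 = 0.
On [2, 3], g(x) = -1 + 17/15·(x - 2) - 31/5·(x - 2)² + 31/15·(x - 2)³.
With (x - 2) = 1/3: g(7/3) = -100/81.

-1.2346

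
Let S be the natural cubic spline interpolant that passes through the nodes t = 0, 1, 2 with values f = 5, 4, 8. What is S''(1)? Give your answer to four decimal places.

7.5000

Put M_i = S'' at the i-th knot. Here h = (1, 1) and Δ = (-1, 4), so the interior equations h_(i-1)·M_(i-1) + 2(h_(i-1)+h_i)·M_i + h_i·M_(i+1) = 6(Δ_i − Δ_(i-1)) read
  1·M_0 + 4·M_1 + 1·M_2 = 6(Δ_1 - Δ_0) = 30
Natural end conditions: M_0 = M_2 = 0.
Hence M_0 = 0, M_1 = 15/2, M_2 = 0.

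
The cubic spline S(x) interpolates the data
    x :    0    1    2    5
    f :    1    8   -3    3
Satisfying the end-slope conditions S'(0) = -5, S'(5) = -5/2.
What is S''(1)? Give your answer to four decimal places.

-47.2414

With M_i denoting the second derivative at x_i, h_i = 1, 1, 3, and Δ_i = (y_(i+1) − y_i)/h_i = 7, -11, 2:
  1·M_0 + 4·M_1 + 1·M_2 = 6(Δ_1 - Δ_0) = -108
  1·M_1 + 8·M_2 + 3·M_3 = 6(Δ_2 - Δ_1) = 78
Clamped end conditions give two more equations: 2h_0·M_0 + h_0·M_1 = 6(Δ_0 - S'(0)) = 72 and h_2·M_2 + 2h_2·M_3 = 6(S'(5) - Δ_2) = -27.
Solving: M_0 = 1729/29, M_1 = -1370/29, M_2 = 619/29, M_3 = -440/29.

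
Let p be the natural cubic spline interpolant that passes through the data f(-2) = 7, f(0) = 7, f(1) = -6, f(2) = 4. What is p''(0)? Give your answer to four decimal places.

-19.5652

Put M_i = p'' at the i-th knot. Here h = (2, 1, 1) and Δ = (0, -13, 10), so the interior equations h_(i-1)·M_(i-1) + 2(h_(i-1)+h_i)·M_i + h_i·M_(i+1) = 6(Δ_i − Δ_(i-1)) read
  2·M_0 + 6·M_1 + 1·M_2 = 6(Δ_1 - Δ_0) = -78
  1·M_1 + 4·M_2 + 1·M_3 = 6(Δ_2 - Δ_1) = 138
Natural end conditions: M_0 = M_3 = 0.
Solving: M_0 = 0, M_1 = -450/23, M_2 = 906/23, M_3 = 0.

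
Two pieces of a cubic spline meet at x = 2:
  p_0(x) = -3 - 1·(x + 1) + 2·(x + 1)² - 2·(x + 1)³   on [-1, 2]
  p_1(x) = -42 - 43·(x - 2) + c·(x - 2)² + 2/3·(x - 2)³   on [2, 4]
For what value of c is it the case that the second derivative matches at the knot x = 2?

p_0''(x) = 4 - 12·(x + 1), so p_0''(2) = -32. On the right, p_1''(2) = 2c, so c = -16.

-16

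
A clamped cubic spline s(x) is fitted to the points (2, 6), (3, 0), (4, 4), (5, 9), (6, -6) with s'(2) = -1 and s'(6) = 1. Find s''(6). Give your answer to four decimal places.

73.3571

Put σ_i = s'' at the i-th knot. Here h = (1, 1, 1, 1) and Δ = (-6, 4, 5, -15), so the interior equations h_(i-1)·σ_(i-1) + 2(h_(i-1)+h_i)·σ_i + h_i·σ_(i+1) = 6(Δ_i − Δ_(i-1)) read
  1·σ_0 + 4·σ_1 + 1·σ_2 = 6(Δ_1 - Δ_0) = 60
  1·σ_1 + 4·σ_2 + 1·σ_3 = 6(Δ_2 - Δ_1) = 6
  1·σ_2 + 4·σ_3 + 1·σ_4 = 6(Δ_3 - Δ_2) = -120
Clamped end conditions give two more equations: 2h_0·σ_0 + h_0·σ_1 = 6(Δ_0 - s'(2)) = -30 and h_3·σ_3 + 2h_3·σ_4 = 6(s'(6) - Δ_3) = 96.
Solving the tridiagonal system: σ_0 = -341/14, σ_1 = 131/7, σ_2 = 19/2, σ_3 = -355/7, σ_4 = 1027/14.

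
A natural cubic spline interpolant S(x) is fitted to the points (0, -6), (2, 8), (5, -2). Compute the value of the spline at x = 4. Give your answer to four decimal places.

Put m_i = S'' at the i-th knot. Here h = (2, 3) and Δ = (7, -10/3), so the interior equations h_(i-1)·m_(i-1) + 2(h_(i-1)+h_i)·m_i + h_i·m_(i+1) = 6(Δ_i − Δ_(i-1)) read
  2·m_0 + 10·m_1 + 3·m_2 = 6(Δ_1 - Δ_0) = -62
Natural end conditions: m_0 = m_2 = 0.
Hence m_0 = 0, m_1 = -31/5, m_2 = 0.
On [2, 5], S(x) = 8 + 43/15·(x - 2) - 31/10·(x - 2)² + 31/90·(x - 2)³.
With (x - 2) = 2: S(4) = 184/45.

4.0889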